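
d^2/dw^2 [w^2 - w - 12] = 2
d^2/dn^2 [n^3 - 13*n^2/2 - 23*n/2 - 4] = 6*n - 13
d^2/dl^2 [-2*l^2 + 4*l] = -4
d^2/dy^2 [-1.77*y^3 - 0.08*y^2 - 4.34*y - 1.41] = -10.62*y - 0.16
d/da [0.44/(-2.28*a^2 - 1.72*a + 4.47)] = (2.0064*a + 0.7568)/(2.28*a^2 + 1.72*a - 4.47)^2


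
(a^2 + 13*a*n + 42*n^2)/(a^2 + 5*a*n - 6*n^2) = (a + 7*n)/(a - n)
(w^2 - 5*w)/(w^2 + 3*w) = (w - 5)/(w + 3)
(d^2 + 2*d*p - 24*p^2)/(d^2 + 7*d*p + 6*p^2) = (d - 4*p)/(d + p)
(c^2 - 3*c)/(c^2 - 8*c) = (c - 3)/(c - 8)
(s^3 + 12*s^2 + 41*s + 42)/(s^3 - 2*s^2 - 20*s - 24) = (s^2 + 10*s + 21)/(s^2 - 4*s - 12)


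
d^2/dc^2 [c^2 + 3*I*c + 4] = 2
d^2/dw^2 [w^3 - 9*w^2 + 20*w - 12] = 6*w - 18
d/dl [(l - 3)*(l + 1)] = 2*l - 2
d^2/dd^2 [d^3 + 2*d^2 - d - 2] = 6*d + 4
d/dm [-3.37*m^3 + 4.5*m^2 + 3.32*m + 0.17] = -10.11*m^2 + 9.0*m + 3.32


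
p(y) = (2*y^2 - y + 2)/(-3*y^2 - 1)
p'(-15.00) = 0.00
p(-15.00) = -0.69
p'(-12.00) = 0.00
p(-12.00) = -0.70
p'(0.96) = 0.42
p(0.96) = -0.77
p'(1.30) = 0.17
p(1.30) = -0.67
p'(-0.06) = 0.50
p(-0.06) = -2.05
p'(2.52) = 0.01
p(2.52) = -0.61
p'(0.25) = 1.99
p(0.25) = -1.58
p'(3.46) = -0.01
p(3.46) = -0.61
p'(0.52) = 1.33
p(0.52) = -1.12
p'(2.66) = 0.00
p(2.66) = -0.61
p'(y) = 6*y*(2*y^2 - y + 2)/(-3*y^2 - 1)^2 + (4*y - 1)/(-3*y^2 - 1)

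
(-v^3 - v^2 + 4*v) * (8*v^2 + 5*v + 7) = -8*v^5 - 13*v^4 + 20*v^3 + 13*v^2 + 28*v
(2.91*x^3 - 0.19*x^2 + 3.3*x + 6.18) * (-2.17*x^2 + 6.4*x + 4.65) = -6.3147*x^5 + 19.0363*x^4 + 5.1545*x^3 + 6.8259*x^2 + 54.897*x + 28.737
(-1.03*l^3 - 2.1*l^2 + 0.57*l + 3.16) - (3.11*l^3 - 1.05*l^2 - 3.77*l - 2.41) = -4.14*l^3 - 1.05*l^2 + 4.34*l + 5.57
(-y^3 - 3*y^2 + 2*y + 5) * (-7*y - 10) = 7*y^4 + 31*y^3 + 16*y^2 - 55*y - 50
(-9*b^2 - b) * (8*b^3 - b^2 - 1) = -72*b^5 + b^4 + b^3 + 9*b^2 + b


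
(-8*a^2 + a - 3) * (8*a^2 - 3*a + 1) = -64*a^4 + 32*a^3 - 35*a^2 + 10*a - 3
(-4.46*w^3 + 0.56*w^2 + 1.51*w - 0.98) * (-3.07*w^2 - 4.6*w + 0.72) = 13.6922*w^5 + 18.7968*w^4 - 10.4229*w^3 - 3.5342*w^2 + 5.5952*w - 0.7056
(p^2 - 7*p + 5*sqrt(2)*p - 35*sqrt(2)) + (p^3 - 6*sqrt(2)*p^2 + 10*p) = p^3 - 6*sqrt(2)*p^2 + p^2 + 3*p + 5*sqrt(2)*p - 35*sqrt(2)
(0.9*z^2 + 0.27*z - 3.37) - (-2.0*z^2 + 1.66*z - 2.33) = 2.9*z^2 - 1.39*z - 1.04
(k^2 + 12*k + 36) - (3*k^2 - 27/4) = -2*k^2 + 12*k + 171/4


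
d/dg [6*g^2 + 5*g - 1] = 12*g + 5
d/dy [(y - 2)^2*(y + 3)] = (y - 2)*(3*y + 4)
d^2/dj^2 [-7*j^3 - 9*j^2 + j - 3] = -42*j - 18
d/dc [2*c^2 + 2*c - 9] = 4*c + 2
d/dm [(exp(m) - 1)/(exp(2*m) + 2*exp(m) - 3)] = -exp(m)/(exp(2*m) + 6*exp(m) + 9)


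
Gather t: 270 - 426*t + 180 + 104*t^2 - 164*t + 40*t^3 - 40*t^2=40*t^3 + 64*t^2 - 590*t + 450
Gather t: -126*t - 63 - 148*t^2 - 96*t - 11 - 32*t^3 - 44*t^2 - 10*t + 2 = -32*t^3 - 192*t^2 - 232*t - 72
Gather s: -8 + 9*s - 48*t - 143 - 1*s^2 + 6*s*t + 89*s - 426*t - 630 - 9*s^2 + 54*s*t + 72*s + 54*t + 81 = -10*s^2 + s*(60*t + 170) - 420*t - 700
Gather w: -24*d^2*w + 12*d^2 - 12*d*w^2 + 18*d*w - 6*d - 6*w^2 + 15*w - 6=12*d^2 - 6*d + w^2*(-12*d - 6) + w*(-24*d^2 + 18*d + 15) - 6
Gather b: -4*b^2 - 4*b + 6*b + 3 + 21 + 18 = -4*b^2 + 2*b + 42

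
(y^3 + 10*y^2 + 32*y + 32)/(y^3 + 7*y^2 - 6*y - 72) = (y^2 + 6*y + 8)/(y^2 + 3*y - 18)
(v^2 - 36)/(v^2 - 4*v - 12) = (v + 6)/(v + 2)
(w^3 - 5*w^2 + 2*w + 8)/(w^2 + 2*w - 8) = (w^2 - 3*w - 4)/(w + 4)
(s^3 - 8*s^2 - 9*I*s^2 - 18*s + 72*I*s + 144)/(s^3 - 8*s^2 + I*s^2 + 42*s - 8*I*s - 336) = (s - 3*I)/(s + 7*I)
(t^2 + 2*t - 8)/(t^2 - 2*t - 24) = (t - 2)/(t - 6)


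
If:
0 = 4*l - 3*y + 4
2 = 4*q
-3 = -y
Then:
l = 5/4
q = 1/2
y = 3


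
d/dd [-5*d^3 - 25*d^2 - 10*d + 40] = -15*d^2 - 50*d - 10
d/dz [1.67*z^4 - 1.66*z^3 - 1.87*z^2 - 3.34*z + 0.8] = 6.68*z^3 - 4.98*z^2 - 3.74*z - 3.34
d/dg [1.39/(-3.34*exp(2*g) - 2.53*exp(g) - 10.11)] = (9.2852*exp(g) + 3.5167)*exp(g)/(3.34*exp(2*g) + 2.53*exp(g) + 10.11)^2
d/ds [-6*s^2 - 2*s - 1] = -12*s - 2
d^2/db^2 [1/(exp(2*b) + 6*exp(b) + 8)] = 2*(4*(exp(b) + 3)^2*exp(b) - (2*exp(b) + 3)*(exp(2*b) + 6*exp(b) + 8))*exp(b)/(exp(2*b) + 6*exp(b) + 8)^3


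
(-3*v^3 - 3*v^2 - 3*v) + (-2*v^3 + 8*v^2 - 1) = -5*v^3 + 5*v^2 - 3*v - 1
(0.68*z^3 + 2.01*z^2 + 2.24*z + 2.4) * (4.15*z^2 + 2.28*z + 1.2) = 2.822*z^5 + 9.8919*z^4 + 14.6948*z^3 + 17.4792*z^2 + 8.16*z + 2.88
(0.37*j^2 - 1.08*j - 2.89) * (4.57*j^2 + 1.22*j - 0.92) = 1.6909*j^4 - 4.4842*j^3 - 14.8653*j^2 - 2.5322*j + 2.6588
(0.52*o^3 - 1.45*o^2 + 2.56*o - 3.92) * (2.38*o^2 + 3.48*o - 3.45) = 1.2376*o^5 - 1.6414*o^4 - 0.747200000000001*o^3 + 4.5817*o^2 - 22.4736*o + 13.524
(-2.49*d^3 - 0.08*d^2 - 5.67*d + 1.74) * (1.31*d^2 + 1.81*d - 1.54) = -3.2619*d^5 - 4.6117*d^4 - 3.7379*d^3 - 7.8601*d^2 + 11.8812*d - 2.6796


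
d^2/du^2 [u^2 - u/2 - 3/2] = 2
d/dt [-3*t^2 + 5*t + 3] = 5 - 6*t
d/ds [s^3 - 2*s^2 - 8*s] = 3*s^2 - 4*s - 8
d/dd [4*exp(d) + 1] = 4*exp(d)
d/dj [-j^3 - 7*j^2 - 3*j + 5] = -3*j^2 - 14*j - 3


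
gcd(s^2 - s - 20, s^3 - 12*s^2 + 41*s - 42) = 1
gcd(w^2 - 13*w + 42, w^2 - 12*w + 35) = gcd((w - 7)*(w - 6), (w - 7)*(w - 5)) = w - 7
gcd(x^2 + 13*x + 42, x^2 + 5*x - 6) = x + 6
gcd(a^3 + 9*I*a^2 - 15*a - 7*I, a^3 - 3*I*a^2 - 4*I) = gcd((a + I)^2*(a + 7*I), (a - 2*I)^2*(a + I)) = a + I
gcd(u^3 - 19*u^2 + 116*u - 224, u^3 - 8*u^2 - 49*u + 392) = u^2 - 15*u + 56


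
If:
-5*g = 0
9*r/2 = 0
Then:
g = 0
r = 0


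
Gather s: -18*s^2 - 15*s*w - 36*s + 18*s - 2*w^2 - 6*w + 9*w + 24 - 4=-18*s^2 + s*(-15*w - 18) - 2*w^2 + 3*w + 20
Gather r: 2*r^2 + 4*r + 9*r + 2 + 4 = 2*r^2 + 13*r + 6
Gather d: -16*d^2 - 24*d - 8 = -16*d^2 - 24*d - 8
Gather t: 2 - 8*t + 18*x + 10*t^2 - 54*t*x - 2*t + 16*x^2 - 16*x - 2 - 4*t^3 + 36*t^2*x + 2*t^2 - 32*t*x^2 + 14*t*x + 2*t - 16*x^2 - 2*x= -4*t^3 + t^2*(36*x + 12) + t*(-32*x^2 - 40*x - 8)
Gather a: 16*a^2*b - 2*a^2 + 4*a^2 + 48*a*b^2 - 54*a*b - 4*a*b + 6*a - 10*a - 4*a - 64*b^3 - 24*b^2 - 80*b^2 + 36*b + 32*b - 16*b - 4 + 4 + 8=a^2*(16*b + 2) + a*(48*b^2 - 58*b - 8) - 64*b^3 - 104*b^2 + 52*b + 8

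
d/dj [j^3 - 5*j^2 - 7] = j*(3*j - 10)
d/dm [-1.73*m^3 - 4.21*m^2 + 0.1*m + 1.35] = -5.19*m^2 - 8.42*m + 0.1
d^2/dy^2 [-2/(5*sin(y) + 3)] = 10*(5*sin(y)^2 - 3*sin(y) - 10)/(5*sin(y) + 3)^3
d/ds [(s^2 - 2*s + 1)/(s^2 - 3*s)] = (-s^2 - 2*s + 3)/(s^2*(s^2 - 6*s + 9))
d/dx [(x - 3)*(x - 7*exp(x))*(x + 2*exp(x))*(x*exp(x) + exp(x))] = (x^4 - 10*x^3*exp(x) + 2*x^3 - 42*x^2*exp(2*x) + 5*x^2*exp(x) - 9*x^2 + 56*x*exp(2*x) + 50*x*exp(x) - 6*x + 154*exp(2*x) + 15*exp(x))*exp(x)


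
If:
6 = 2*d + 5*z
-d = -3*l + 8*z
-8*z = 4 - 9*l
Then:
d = 76/17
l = -4/51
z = -10/17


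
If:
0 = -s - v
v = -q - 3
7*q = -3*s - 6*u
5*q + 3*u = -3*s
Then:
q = -3/2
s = 3/2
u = 1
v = -3/2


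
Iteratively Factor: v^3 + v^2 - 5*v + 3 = (v - 1)*(v^2 + 2*v - 3) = (v - 1)^2*(v + 3)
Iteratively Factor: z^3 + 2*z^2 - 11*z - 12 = (z - 3)*(z^2 + 5*z + 4) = (z - 3)*(z + 1)*(z + 4)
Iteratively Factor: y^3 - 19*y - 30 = (y + 3)*(y^2 - 3*y - 10) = (y - 5)*(y + 3)*(y + 2)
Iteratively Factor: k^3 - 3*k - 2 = (k + 1)*(k^2 - k - 2) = (k + 1)^2*(k - 2)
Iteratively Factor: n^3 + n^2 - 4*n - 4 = (n + 2)*(n^2 - n - 2) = (n - 2)*(n + 2)*(n + 1)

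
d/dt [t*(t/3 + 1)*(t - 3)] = t^2 - 3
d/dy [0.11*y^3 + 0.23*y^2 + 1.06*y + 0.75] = 0.33*y^2 + 0.46*y + 1.06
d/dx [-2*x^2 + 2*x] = 2 - 4*x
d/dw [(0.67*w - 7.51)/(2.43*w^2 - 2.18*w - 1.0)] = (-1.6281*w^2 + 36.4986*w - 17.0418)/(5.9049*w^4 - 10.5948*w^3 - 0.1076*w^2 + 4.36*w + 1.0)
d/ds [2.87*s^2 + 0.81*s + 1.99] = 5.74*s + 0.81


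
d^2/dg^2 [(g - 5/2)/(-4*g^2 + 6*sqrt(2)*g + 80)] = ((2*g - 5)*(4*g - 3*sqrt(2))^2/2 + (6*g - 5 - 3*sqrt(2))*(-2*g^2 + 3*sqrt(2)*g + 40))/(-2*g^2 + 3*sqrt(2)*g + 40)^3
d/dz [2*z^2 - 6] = 4*z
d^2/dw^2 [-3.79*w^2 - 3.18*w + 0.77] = -7.58000000000000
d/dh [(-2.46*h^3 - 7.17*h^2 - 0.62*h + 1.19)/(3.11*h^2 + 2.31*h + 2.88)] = (-7.6506*h^4 - 11.3652*h^3 - 35.8889*h^2 - 48.701*h - 4.5345)/(9.6721*h^4 + 14.3682*h^3 + 23.2497*h^2 + 13.3056*h + 8.2944)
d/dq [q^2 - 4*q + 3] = 2*q - 4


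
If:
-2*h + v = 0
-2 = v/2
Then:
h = -2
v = -4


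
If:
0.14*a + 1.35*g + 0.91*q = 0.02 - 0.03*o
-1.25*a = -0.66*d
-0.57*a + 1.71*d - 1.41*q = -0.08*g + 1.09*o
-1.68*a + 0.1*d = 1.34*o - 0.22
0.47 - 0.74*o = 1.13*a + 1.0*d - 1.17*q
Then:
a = -0.23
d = -0.44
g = 0.52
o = 0.42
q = -0.73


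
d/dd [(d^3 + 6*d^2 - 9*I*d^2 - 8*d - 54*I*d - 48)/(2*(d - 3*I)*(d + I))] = (d^4 - 4*I*d^3 + d^2*(-1 + 42*I) + d*(132 - 54*I) - 24 - 258*I)/(2*d^4 - 8*I*d^3 + 4*d^2 - 24*I*d + 18)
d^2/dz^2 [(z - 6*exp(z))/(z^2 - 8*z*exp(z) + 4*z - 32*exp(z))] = 2*(4*(z - 6*exp(z))*(4*z*exp(z) - z + 20*exp(z) - 2)^2 + ((z - 6*exp(z))*(4*z*exp(z) + 24*exp(z) - 1) - 2*(6*exp(z) - 1)*(4*z*exp(z) - z + 20*exp(z) - 2))*(z^2 - 8*z*exp(z) + 4*z - 32*exp(z)) - 3*(z^2 - 8*z*exp(z) + 4*z - 32*exp(z))^2*exp(z))/(z^2 - 8*z*exp(z) + 4*z - 32*exp(z))^3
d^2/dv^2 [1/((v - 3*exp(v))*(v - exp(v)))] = (2*(1 - exp(v))^2*(v - 3*exp(v))^2 - 2*(1 - exp(v))*(v - 3*exp(v))*(v - exp(v))*(3*exp(v) - 1) + (v - 3*exp(v))^2*(v - exp(v))*exp(v) + 3*(v - 3*exp(v))*(v - exp(v))^2*exp(v) + 2*(v - exp(v))^2*(3*exp(v) - 1)^2)/((v - 3*exp(v))^3*(v - exp(v))^3)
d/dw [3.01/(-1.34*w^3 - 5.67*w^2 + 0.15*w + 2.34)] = (12.1002*w^2 + 34.1334*w - 0.4515)/(1.34*w^3 + 5.67*w^2 - 0.15*w - 2.34)^2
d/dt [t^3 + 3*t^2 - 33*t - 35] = 3*t^2 + 6*t - 33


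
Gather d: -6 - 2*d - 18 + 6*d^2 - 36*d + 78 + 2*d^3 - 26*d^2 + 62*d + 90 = 2*d^3 - 20*d^2 + 24*d + 144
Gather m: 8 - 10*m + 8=16 - 10*m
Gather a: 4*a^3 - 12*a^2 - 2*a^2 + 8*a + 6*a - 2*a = 4*a^3 - 14*a^2 + 12*a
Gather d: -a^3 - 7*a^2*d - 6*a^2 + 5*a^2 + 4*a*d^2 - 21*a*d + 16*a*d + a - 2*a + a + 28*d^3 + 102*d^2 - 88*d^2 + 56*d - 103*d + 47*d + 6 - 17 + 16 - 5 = -a^3 - a^2 + 28*d^3 + d^2*(4*a + 14) + d*(-7*a^2 - 5*a)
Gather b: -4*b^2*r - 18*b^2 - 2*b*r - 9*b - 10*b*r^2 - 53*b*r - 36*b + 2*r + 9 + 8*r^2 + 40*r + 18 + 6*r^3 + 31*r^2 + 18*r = b^2*(-4*r - 18) + b*(-10*r^2 - 55*r - 45) + 6*r^3 + 39*r^2 + 60*r + 27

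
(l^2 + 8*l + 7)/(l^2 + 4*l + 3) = (l + 7)/(l + 3)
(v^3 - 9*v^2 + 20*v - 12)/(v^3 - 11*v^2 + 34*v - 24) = (v - 2)/(v - 4)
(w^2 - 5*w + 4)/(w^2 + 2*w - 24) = (w - 1)/(w + 6)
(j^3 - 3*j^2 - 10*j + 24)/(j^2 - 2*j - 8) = (j^2 + j - 6)/(j + 2)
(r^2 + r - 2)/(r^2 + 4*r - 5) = (r + 2)/(r + 5)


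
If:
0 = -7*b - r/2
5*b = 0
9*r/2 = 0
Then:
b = 0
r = 0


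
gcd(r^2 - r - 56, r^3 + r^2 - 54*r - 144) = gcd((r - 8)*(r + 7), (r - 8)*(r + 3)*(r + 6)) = r - 8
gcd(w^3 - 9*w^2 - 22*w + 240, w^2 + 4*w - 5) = w + 5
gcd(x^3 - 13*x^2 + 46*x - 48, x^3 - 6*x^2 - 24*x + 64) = x^2 - 10*x + 16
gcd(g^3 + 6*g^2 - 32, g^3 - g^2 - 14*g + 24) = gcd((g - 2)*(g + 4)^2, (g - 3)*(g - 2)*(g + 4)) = g^2 + 2*g - 8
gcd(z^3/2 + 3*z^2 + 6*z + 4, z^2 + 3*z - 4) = 1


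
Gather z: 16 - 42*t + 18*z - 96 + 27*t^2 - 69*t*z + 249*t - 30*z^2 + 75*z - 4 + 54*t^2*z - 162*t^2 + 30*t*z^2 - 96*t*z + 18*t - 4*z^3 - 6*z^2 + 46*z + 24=-135*t^2 + 225*t - 4*z^3 + z^2*(30*t - 36) + z*(54*t^2 - 165*t + 139) - 60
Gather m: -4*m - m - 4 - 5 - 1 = -5*m - 10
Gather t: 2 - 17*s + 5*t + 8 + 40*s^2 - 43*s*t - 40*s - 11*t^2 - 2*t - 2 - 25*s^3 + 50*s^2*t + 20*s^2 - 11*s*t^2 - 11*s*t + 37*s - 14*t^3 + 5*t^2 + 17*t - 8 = -25*s^3 + 60*s^2 - 20*s - 14*t^3 + t^2*(-11*s - 6) + t*(50*s^2 - 54*s + 20)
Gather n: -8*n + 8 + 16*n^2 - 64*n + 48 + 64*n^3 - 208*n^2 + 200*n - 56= 64*n^3 - 192*n^2 + 128*n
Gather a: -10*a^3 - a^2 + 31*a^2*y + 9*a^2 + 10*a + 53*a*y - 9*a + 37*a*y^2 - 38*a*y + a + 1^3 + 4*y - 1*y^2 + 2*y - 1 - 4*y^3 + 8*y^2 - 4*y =-10*a^3 + a^2*(31*y + 8) + a*(37*y^2 + 15*y + 2) - 4*y^3 + 7*y^2 + 2*y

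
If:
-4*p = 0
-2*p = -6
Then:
No Solution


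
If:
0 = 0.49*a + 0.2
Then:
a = -0.41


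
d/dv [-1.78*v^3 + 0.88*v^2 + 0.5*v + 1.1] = -5.34*v^2 + 1.76*v + 0.5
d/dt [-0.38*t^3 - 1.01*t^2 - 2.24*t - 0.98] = -1.14*t^2 - 2.02*t - 2.24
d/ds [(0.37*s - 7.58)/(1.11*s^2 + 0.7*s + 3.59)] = (-0.4107*s^2 + 16.8276*s + 6.6343)/(1.2321*s^4 + 1.554*s^3 + 8.4598*s^2 + 5.026*s + 12.8881)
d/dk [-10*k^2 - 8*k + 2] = -20*k - 8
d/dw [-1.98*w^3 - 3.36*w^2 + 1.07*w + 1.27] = -5.94*w^2 - 6.72*w + 1.07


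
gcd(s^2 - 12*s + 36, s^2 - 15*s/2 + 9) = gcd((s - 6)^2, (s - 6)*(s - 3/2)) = s - 6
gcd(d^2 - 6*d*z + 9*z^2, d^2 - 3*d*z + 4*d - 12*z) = -d + 3*z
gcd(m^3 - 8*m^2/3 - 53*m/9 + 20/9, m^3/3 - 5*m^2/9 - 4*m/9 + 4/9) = 1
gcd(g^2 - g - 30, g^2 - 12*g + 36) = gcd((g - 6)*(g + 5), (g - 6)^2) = g - 6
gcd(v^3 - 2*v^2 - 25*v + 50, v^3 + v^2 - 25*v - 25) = v^2 - 25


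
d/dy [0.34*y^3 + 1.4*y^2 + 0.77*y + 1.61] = 1.02*y^2 + 2.8*y + 0.77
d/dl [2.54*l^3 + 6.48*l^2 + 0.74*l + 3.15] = 7.62*l^2 + 12.96*l + 0.74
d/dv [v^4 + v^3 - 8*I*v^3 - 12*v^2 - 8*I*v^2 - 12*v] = 4*v^3 + v^2*(3 - 24*I) + v*(-24 - 16*I) - 12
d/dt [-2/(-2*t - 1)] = -4/(2*t + 1)^2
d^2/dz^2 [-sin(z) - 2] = sin(z)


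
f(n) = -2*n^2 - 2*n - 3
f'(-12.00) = 46.00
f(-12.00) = -267.00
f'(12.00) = -50.00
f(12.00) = -315.00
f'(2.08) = -10.32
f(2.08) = -15.81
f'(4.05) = -18.20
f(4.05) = -43.90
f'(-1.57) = 4.28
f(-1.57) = -4.79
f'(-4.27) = 15.08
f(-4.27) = -30.93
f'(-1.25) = 3.00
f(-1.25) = -3.62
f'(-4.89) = 17.56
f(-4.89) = -41.04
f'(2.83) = -13.32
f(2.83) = -24.68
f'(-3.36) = 11.44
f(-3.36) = -18.86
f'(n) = -4*n - 2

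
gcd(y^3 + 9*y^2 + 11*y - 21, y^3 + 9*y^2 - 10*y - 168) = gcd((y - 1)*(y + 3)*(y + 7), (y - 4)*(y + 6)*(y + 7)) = y + 7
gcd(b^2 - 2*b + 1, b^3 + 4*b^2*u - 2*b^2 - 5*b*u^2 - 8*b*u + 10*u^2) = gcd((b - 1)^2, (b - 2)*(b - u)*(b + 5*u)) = 1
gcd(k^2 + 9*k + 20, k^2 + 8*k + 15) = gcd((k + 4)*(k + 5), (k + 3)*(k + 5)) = k + 5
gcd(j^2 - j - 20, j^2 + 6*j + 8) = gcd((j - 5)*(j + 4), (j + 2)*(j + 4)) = j + 4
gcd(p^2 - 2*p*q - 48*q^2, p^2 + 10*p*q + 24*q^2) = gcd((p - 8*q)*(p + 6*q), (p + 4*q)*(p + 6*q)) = p + 6*q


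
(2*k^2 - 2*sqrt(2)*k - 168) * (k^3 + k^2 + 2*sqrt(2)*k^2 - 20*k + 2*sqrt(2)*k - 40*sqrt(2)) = 2*k^5 + 2*k^4 + 2*sqrt(2)*k^4 - 216*k^3 + 2*sqrt(2)*k^3 - 376*sqrt(2)*k^2 - 176*k^2 - 336*sqrt(2)*k + 3520*k + 6720*sqrt(2)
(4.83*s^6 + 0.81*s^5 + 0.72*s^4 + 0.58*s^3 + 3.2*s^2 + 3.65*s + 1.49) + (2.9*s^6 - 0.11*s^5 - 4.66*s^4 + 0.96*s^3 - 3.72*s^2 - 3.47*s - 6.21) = 7.73*s^6 + 0.7*s^5 - 3.94*s^4 + 1.54*s^3 - 0.52*s^2 + 0.18*s - 4.72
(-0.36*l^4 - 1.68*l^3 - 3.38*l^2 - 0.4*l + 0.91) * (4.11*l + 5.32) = -1.4796*l^5 - 8.82*l^4 - 22.8294*l^3 - 19.6256*l^2 + 1.6121*l + 4.8412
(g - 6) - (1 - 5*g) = 6*g - 7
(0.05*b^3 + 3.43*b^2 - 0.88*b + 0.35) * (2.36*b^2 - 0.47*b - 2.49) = 0.118*b^5 + 8.0713*b^4 - 3.8134*b^3 - 7.3011*b^2 + 2.0267*b - 0.8715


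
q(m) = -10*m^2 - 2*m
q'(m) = -20*m - 2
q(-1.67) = -24.55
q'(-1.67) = 31.40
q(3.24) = -111.46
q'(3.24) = -66.80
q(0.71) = -6.46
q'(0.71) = -16.20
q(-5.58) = -300.20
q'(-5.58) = 109.60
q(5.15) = -275.52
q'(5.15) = -105.00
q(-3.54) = -118.24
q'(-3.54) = 68.80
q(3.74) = -147.36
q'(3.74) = -76.80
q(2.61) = -73.34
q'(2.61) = -54.20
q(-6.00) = -348.00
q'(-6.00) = 118.00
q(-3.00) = -84.00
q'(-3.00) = 58.00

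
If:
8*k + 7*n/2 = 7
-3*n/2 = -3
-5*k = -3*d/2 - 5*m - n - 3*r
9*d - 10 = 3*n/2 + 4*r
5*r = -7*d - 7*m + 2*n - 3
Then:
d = 64/67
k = 0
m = -7/268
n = 2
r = -295/268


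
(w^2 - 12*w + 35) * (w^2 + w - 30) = w^4 - 11*w^3 - 7*w^2 + 395*w - 1050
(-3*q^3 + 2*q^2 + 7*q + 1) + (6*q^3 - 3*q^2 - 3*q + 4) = 3*q^3 - q^2 + 4*q + 5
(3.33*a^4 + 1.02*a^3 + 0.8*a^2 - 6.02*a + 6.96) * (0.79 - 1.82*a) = -6.0606*a^5 + 0.7743*a^4 - 0.6502*a^3 + 11.5884*a^2 - 17.423*a + 5.4984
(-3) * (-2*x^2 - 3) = 6*x^2 + 9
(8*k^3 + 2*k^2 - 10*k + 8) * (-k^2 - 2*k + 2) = -8*k^5 - 18*k^4 + 22*k^3 + 16*k^2 - 36*k + 16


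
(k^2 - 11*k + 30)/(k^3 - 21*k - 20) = (k - 6)/(k^2 + 5*k + 4)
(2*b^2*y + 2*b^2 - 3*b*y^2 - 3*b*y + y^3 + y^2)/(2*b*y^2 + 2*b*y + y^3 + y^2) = (2*b^2 - 3*b*y + y^2)/(y*(2*b + y))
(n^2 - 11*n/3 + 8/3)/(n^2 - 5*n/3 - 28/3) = (-3*n^2 + 11*n - 8)/(-3*n^2 + 5*n + 28)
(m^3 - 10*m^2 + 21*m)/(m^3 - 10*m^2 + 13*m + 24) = m*(m - 7)/(m^2 - 7*m - 8)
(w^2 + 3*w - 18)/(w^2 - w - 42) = (w - 3)/(w - 7)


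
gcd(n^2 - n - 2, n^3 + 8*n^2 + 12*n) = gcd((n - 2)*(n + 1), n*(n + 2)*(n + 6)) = 1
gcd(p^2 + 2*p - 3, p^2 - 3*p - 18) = p + 3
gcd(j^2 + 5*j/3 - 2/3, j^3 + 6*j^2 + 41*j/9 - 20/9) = j - 1/3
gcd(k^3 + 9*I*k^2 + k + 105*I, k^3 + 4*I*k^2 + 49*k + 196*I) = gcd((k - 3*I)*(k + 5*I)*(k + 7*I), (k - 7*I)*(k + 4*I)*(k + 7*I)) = k + 7*I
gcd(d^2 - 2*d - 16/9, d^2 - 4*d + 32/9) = d - 8/3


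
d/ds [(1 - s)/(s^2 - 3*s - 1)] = (-s^2 + 3*s + (s - 1)*(2*s - 3) + 1)/(-s^2 + 3*s + 1)^2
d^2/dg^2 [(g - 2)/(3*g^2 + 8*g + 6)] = 2*(4*(g - 2)*(3*g + 4)^2 - (9*g + 2)*(3*g^2 + 8*g + 6))/(3*g^2 + 8*g + 6)^3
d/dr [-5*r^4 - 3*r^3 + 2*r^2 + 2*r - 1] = -20*r^3 - 9*r^2 + 4*r + 2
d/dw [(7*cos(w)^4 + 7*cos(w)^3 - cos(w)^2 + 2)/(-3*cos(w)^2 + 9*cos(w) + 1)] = 2*(21*cos(w)^5 - 84*cos(w)^4 - 77*cos(w)^3 - 6*cos(w)^2 - 5*cos(w) + 9)*sin(w)/(3*sin(w)^2 + 9*cos(w) - 2)^2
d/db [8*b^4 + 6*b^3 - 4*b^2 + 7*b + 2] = 32*b^3 + 18*b^2 - 8*b + 7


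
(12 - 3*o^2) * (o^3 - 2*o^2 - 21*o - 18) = -3*o^5 + 6*o^4 + 75*o^3 + 30*o^2 - 252*o - 216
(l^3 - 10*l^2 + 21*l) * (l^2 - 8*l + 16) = l^5 - 18*l^4 + 117*l^3 - 328*l^2 + 336*l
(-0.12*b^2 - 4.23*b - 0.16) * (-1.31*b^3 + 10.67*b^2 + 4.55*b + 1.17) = 0.1572*b^5 + 4.2609*b^4 - 45.4705*b^3 - 21.0941*b^2 - 5.6771*b - 0.1872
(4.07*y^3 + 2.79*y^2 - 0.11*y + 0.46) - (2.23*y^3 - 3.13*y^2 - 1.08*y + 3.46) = 1.84*y^3 + 5.92*y^2 + 0.97*y - 3.0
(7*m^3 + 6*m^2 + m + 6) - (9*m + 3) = 7*m^3 + 6*m^2 - 8*m + 3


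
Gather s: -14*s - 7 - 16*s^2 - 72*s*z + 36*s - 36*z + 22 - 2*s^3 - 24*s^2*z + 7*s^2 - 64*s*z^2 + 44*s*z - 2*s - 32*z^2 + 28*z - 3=-2*s^3 + s^2*(-24*z - 9) + s*(-64*z^2 - 28*z + 20) - 32*z^2 - 8*z + 12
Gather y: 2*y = 2*y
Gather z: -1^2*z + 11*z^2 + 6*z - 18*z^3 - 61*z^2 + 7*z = -18*z^3 - 50*z^2 + 12*z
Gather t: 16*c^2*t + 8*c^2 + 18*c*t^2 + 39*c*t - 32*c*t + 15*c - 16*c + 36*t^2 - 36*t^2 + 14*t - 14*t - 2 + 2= 8*c^2 + 18*c*t^2 - c + t*(16*c^2 + 7*c)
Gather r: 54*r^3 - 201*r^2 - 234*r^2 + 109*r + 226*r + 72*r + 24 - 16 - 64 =54*r^3 - 435*r^2 + 407*r - 56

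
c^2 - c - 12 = (c - 4)*(c + 3)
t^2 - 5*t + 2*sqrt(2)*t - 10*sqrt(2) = (t - 5)*(t + 2*sqrt(2))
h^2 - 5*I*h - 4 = (h - 4*I)*(h - I)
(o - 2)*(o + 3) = o^2 + o - 6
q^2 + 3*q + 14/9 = (q + 2/3)*(q + 7/3)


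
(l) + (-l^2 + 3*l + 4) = -l^2 + 4*l + 4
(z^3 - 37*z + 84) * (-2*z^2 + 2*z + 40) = -2*z^5 + 2*z^4 + 114*z^3 - 242*z^2 - 1312*z + 3360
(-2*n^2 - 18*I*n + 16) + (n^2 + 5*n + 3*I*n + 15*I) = -n^2 + 5*n - 15*I*n + 16 + 15*I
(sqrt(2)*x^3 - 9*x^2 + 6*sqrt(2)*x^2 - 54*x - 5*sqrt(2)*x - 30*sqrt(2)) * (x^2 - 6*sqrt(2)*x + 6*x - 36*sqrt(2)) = sqrt(2)*x^5 - 21*x^4 + 12*sqrt(2)*x^4 - 252*x^3 + 85*sqrt(2)*x^3 - 696*x^2 + 588*sqrt(2)*x^2 + 720*x + 1764*sqrt(2)*x + 2160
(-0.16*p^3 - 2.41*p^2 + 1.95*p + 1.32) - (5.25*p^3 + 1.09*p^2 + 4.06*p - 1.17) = -5.41*p^3 - 3.5*p^2 - 2.11*p + 2.49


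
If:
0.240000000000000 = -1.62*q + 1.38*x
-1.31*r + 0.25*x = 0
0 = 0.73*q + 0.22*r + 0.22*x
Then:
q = -0.04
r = 0.02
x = 0.12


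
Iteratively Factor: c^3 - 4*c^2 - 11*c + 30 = (c - 5)*(c^2 + c - 6) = (c - 5)*(c - 2)*(c + 3)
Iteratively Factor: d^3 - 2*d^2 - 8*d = (d + 2)*(d^2 - 4*d) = (d - 4)*(d + 2)*(d)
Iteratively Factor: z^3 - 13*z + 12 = (z - 3)*(z^2 + 3*z - 4) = (z - 3)*(z + 4)*(z - 1)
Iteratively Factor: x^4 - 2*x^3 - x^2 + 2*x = (x + 1)*(x^3 - 3*x^2 + 2*x) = (x - 2)*(x + 1)*(x^2 - x) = (x - 2)*(x - 1)*(x + 1)*(x)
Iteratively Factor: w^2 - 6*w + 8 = (w - 4)*(w - 2)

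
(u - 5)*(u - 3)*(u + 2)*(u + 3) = u^4 - 3*u^3 - 19*u^2 + 27*u + 90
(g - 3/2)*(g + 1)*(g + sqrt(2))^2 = g^4 - g^3/2 + 2*sqrt(2)*g^3 - sqrt(2)*g^2 + g^2/2 - 3*sqrt(2)*g - g - 3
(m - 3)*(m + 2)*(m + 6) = m^3 + 5*m^2 - 12*m - 36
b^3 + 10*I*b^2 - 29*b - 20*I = (b + I)*(b + 4*I)*(b + 5*I)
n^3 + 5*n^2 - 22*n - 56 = (n - 4)*(n + 2)*(n + 7)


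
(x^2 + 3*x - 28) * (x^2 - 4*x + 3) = x^4 - x^3 - 37*x^2 + 121*x - 84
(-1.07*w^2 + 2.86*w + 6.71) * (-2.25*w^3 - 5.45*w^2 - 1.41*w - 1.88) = 2.4075*w^5 - 0.603499999999999*w^4 - 29.1758*w^3 - 38.5905*w^2 - 14.8379*w - 12.6148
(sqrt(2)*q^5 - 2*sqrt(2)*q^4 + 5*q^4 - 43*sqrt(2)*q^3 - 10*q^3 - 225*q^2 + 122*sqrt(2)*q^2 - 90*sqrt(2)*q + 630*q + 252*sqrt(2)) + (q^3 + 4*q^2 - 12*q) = sqrt(2)*q^5 - 2*sqrt(2)*q^4 + 5*q^4 - 43*sqrt(2)*q^3 - 9*q^3 - 221*q^2 + 122*sqrt(2)*q^2 - 90*sqrt(2)*q + 618*q + 252*sqrt(2)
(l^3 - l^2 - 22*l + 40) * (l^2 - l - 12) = l^5 - 2*l^4 - 33*l^3 + 74*l^2 + 224*l - 480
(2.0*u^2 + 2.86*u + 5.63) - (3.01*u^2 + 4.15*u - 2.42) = -1.01*u^2 - 1.29*u + 8.05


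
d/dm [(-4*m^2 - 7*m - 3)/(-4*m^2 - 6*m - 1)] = (-4*m^2 - 16*m - 11)/(16*m^4 + 48*m^3 + 44*m^2 + 12*m + 1)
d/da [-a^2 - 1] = -2*a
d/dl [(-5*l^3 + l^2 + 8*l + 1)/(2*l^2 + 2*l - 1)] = (-10*l^4 - 20*l^3 + l^2 - 6*l - 10)/(4*l^4 + 8*l^3 - 4*l + 1)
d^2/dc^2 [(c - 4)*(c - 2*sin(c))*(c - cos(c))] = 2*c^2*sin(c) + c^2*cos(c) - 4*c*sin(c) - 4*c*sin(2*c) - 12*c*cos(c) + 6*c - 12*sin(c) + 16*sin(2*c) + 14*cos(c) + 4*cos(2*c) - 8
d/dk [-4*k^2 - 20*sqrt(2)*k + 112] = -8*k - 20*sqrt(2)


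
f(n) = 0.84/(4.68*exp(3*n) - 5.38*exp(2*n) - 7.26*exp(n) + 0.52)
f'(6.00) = 0.00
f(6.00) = 0.00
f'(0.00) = 0.06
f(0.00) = -0.11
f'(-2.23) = 7.42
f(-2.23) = -2.65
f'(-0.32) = 0.14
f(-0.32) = -0.14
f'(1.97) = -0.00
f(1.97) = 0.00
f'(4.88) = -0.00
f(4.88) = 0.00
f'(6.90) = -0.00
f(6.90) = 0.00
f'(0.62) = -14.67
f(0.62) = -0.56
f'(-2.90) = 32.73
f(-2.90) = 8.00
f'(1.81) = -0.00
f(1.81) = 0.00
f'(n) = 0.84*(-14.04*exp(3*n) + 10.76*exp(2*n) + 7.26*exp(n))/(4.68*exp(3*n) - 5.38*exp(2*n) - 7.26*exp(n) + 0.52)^2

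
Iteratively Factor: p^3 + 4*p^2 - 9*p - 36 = (p + 3)*(p^2 + p - 12) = (p + 3)*(p + 4)*(p - 3)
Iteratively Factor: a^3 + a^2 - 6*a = (a - 2)*(a^2 + 3*a) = (a - 2)*(a + 3)*(a)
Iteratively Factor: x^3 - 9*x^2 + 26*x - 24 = (x - 3)*(x^2 - 6*x + 8) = (x - 3)*(x - 2)*(x - 4)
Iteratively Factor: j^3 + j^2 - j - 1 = (j + 1)*(j^2 - 1) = (j + 1)^2*(j - 1)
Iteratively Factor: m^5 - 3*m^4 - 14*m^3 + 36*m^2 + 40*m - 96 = (m + 3)*(m^4 - 6*m^3 + 4*m^2 + 24*m - 32) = (m - 2)*(m + 3)*(m^3 - 4*m^2 - 4*m + 16) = (m - 2)*(m + 2)*(m + 3)*(m^2 - 6*m + 8) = (m - 2)^2*(m + 2)*(m + 3)*(m - 4)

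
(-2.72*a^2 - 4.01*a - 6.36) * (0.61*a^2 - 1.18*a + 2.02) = -1.6592*a^4 + 0.7635*a^3 - 4.6422*a^2 - 0.595399999999999*a - 12.8472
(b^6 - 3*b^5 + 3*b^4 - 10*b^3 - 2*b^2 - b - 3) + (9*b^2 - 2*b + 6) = b^6 - 3*b^5 + 3*b^4 - 10*b^3 + 7*b^2 - 3*b + 3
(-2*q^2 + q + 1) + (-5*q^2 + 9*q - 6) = -7*q^2 + 10*q - 5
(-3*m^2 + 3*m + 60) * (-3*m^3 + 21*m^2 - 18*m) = 9*m^5 - 72*m^4 - 63*m^3 + 1206*m^2 - 1080*m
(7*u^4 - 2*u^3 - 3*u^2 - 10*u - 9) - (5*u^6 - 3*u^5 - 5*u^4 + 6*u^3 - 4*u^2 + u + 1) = -5*u^6 + 3*u^5 + 12*u^4 - 8*u^3 + u^2 - 11*u - 10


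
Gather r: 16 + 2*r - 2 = 2*r + 14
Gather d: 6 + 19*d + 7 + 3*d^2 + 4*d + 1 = 3*d^2 + 23*d + 14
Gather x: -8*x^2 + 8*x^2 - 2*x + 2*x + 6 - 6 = 0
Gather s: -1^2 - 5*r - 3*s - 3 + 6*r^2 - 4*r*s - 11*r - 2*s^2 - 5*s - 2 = 6*r^2 - 16*r - 2*s^2 + s*(-4*r - 8) - 6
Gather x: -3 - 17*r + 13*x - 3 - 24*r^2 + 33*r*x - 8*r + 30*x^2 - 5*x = -24*r^2 - 25*r + 30*x^2 + x*(33*r + 8) - 6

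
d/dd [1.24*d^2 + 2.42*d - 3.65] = 2.48*d + 2.42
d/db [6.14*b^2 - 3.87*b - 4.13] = 12.28*b - 3.87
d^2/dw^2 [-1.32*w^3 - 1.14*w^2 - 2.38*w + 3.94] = -7.92*w - 2.28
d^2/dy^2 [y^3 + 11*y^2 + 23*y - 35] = 6*y + 22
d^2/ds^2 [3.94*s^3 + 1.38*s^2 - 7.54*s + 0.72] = 23.64*s + 2.76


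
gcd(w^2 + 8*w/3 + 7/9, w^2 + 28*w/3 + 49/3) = w + 7/3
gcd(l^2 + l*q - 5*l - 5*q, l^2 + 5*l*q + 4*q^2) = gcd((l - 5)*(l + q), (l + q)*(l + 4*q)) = l + q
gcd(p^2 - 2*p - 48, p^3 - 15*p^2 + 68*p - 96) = p - 8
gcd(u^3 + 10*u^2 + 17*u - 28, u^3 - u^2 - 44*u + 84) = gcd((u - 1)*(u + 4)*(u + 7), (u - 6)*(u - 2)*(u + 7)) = u + 7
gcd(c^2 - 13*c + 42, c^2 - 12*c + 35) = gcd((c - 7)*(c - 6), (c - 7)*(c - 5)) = c - 7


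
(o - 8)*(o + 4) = o^2 - 4*o - 32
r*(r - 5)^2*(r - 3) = r^4 - 13*r^3 + 55*r^2 - 75*r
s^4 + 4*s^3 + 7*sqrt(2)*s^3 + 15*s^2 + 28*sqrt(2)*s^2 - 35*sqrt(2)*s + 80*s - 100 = (s - 1)*(s + 5)*(s + 2*sqrt(2))*(s + 5*sqrt(2))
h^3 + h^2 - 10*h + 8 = (h - 2)*(h - 1)*(h + 4)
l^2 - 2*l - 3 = (l - 3)*(l + 1)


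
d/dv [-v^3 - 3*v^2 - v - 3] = -3*v^2 - 6*v - 1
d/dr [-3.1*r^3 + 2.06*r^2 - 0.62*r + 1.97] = -9.3*r^2 + 4.12*r - 0.62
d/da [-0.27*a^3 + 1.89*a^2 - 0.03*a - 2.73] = -0.81*a^2 + 3.78*a - 0.03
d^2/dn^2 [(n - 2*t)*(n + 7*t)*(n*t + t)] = 2*t*(3*n + 5*t + 1)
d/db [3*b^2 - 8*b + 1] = 6*b - 8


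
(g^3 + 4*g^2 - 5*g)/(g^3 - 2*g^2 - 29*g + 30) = g/(g - 6)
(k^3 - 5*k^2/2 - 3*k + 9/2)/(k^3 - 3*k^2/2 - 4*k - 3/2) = (2*k^2 + k - 3)/(2*k^2 + 3*k + 1)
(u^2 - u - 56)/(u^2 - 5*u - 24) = (u + 7)/(u + 3)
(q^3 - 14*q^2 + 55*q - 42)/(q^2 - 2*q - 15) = (-q^3 + 14*q^2 - 55*q + 42)/(-q^2 + 2*q + 15)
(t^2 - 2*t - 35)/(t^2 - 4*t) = (t^2 - 2*t - 35)/(t*(t - 4))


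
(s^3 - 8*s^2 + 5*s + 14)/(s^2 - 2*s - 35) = (s^2 - s - 2)/(s + 5)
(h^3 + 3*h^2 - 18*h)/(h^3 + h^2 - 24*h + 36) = h/(h - 2)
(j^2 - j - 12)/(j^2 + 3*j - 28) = (j + 3)/(j + 7)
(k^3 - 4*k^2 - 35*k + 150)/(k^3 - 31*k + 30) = (k - 5)/(k - 1)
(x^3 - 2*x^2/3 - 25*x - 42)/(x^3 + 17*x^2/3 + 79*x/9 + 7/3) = 3*(x - 6)/(3*x + 1)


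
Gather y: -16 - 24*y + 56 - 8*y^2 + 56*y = -8*y^2 + 32*y + 40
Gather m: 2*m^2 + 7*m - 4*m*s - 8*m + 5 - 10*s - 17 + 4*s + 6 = 2*m^2 + m*(-4*s - 1) - 6*s - 6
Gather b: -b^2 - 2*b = -b^2 - 2*b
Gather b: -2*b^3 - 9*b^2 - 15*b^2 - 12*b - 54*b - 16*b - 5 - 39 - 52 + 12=-2*b^3 - 24*b^2 - 82*b - 84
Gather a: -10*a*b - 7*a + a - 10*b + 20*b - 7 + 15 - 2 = a*(-10*b - 6) + 10*b + 6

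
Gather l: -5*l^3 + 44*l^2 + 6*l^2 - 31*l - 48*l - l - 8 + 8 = -5*l^3 + 50*l^2 - 80*l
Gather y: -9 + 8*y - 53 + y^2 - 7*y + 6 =y^2 + y - 56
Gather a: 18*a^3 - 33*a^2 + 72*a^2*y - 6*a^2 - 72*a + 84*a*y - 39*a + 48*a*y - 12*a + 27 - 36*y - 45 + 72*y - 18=18*a^3 + a^2*(72*y - 39) + a*(132*y - 123) + 36*y - 36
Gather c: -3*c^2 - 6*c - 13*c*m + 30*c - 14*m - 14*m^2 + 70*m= -3*c^2 + c*(24 - 13*m) - 14*m^2 + 56*m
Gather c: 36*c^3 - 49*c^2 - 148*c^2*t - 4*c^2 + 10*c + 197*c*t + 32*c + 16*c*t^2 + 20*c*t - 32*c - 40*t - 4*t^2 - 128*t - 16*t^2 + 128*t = 36*c^3 + c^2*(-148*t - 53) + c*(16*t^2 + 217*t + 10) - 20*t^2 - 40*t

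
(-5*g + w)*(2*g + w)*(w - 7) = -10*g^2*w + 70*g^2 - 3*g*w^2 + 21*g*w + w^3 - 7*w^2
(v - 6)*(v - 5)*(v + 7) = v^3 - 4*v^2 - 47*v + 210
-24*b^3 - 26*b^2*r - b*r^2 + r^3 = (-6*b + r)*(b + r)*(4*b + r)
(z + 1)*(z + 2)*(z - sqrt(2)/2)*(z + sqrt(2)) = z^4 + sqrt(2)*z^3/2 + 3*z^3 + z^2 + 3*sqrt(2)*z^2/2 - 3*z + sqrt(2)*z - 2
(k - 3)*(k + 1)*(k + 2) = k^3 - 7*k - 6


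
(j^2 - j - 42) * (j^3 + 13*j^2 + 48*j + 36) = j^5 + 12*j^4 - 7*j^3 - 558*j^2 - 2052*j - 1512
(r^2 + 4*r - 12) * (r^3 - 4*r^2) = r^5 - 28*r^3 + 48*r^2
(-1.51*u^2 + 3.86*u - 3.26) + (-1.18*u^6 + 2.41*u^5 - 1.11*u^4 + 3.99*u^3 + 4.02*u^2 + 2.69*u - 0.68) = -1.18*u^6 + 2.41*u^5 - 1.11*u^4 + 3.99*u^3 + 2.51*u^2 + 6.55*u - 3.94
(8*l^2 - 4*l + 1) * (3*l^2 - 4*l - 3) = 24*l^4 - 44*l^3 - 5*l^2 + 8*l - 3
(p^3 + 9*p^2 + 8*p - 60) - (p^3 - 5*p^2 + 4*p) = 14*p^2 + 4*p - 60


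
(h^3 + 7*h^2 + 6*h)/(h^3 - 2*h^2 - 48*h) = (h + 1)/(h - 8)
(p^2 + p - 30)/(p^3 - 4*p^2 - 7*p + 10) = (p + 6)/(p^2 + p - 2)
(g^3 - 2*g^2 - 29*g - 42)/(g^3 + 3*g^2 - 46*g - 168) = (g^2 + 5*g + 6)/(g^2 + 10*g + 24)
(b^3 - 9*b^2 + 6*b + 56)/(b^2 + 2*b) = b - 11 + 28/b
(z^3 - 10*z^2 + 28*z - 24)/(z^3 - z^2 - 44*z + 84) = (z - 2)/(z + 7)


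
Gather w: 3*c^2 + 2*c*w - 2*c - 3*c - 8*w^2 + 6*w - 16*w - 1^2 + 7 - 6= 3*c^2 - 5*c - 8*w^2 + w*(2*c - 10)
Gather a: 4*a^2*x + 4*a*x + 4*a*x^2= 4*a^2*x + a*(4*x^2 + 4*x)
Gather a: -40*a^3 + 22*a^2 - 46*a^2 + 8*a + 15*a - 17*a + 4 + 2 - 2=-40*a^3 - 24*a^2 + 6*a + 4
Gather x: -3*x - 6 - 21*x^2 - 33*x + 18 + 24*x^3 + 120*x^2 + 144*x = 24*x^3 + 99*x^2 + 108*x + 12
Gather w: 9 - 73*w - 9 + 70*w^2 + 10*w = 70*w^2 - 63*w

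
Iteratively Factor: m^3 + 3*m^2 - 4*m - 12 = (m + 2)*(m^2 + m - 6) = (m - 2)*(m + 2)*(m + 3)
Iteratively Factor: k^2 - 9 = (k + 3)*(k - 3)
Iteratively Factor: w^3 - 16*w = (w)*(w^2 - 16) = w*(w - 4)*(w + 4)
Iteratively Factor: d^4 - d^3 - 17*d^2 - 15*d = (d + 1)*(d^3 - 2*d^2 - 15*d) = (d + 1)*(d + 3)*(d^2 - 5*d) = d*(d + 1)*(d + 3)*(d - 5)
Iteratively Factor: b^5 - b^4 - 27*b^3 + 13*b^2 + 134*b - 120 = (b + 4)*(b^4 - 5*b^3 - 7*b^2 + 41*b - 30) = (b - 5)*(b + 4)*(b^3 - 7*b + 6) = (b - 5)*(b + 3)*(b + 4)*(b^2 - 3*b + 2) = (b - 5)*(b - 2)*(b + 3)*(b + 4)*(b - 1)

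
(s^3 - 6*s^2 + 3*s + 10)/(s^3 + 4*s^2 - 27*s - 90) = (s^2 - s - 2)/(s^2 + 9*s + 18)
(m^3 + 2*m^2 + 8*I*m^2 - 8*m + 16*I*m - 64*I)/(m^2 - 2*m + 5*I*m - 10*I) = (m^2 + m*(4 + 8*I) + 32*I)/(m + 5*I)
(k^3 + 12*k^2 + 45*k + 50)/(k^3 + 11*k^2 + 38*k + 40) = (k + 5)/(k + 4)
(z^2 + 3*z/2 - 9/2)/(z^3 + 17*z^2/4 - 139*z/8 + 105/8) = 4*(z + 3)/(4*z^2 + 23*z - 35)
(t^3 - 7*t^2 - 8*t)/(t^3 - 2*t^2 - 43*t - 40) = t/(t + 5)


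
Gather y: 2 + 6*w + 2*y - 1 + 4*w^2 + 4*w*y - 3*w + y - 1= 4*w^2 + 3*w + y*(4*w + 3)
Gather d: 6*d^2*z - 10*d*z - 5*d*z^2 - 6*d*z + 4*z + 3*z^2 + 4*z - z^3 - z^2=6*d^2*z + d*(-5*z^2 - 16*z) - z^3 + 2*z^2 + 8*z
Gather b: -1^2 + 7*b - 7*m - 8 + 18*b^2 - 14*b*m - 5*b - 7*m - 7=18*b^2 + b*(2 - 14*m) - 14*m - 16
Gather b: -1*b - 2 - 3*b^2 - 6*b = -3*b^2 - 7*b - 2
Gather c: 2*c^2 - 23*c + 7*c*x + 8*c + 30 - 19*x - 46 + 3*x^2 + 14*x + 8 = 2*c^2 + c*(7*x - 15) + 3*x^2 - 5*x - 8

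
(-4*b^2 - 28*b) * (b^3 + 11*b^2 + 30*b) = -4*b^5 - 72*b^4 - 428*b^3 - 840*b^2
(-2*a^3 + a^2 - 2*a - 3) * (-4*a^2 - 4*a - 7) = 8*a^5 + 4*a^4 + 18*a^3 + 13*a^2 + 26*a + 21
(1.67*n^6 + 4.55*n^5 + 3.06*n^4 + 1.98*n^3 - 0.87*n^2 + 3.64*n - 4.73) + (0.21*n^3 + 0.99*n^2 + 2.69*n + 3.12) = 1.67*n^6 + 4.55*n^5 + 3.06*n^4 + 2.19*n^3 + 0.12*n^2 + 6.33*n - 1.61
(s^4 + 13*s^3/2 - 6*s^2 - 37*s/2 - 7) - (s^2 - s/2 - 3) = s^4 + 13*s^3/2 - 7*s^2 - 18*s - 4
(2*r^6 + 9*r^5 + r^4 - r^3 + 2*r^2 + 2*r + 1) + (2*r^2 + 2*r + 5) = 2*r^6 + 9*r^5 + r^4 - r^3 + 4*r^2 + 4*r + 6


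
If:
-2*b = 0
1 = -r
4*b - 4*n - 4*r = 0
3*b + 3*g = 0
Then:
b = 0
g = 0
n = 1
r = -1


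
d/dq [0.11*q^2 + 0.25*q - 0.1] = 0.22*q + 0.25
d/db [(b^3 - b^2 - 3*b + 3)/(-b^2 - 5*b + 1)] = (-b^4 - 10*b^3 + 5*b^2 + 4*b + 12)/(b^4 + 10*b^3 + 23*b^2 - 10*b + 1)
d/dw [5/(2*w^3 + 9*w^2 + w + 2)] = 5*(-6*w^2 - 18*w - 1)/(2*w^3 + 9*w^2 + w + 2)^2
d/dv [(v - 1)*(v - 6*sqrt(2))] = 2*v - 6*sqrt(2) - 1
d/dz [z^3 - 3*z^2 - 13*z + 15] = 3*z^2 - 6*z - 13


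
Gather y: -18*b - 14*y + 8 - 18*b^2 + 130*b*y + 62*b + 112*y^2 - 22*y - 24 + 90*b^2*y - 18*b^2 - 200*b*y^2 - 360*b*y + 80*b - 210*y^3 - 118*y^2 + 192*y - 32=-36*b^2 + 124*b - 210*y^3 + y^2*(-200*b - 6) + y*(90*b^2 - 230*b + 156) - 48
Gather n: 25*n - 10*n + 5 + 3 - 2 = 15*n + 6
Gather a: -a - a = -2*a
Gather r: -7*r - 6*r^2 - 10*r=-6*r^2 - 17*r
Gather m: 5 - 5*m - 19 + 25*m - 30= 20*m - 44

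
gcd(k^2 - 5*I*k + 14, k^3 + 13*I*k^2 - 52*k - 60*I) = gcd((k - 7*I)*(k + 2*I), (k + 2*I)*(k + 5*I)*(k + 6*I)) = k + 2*I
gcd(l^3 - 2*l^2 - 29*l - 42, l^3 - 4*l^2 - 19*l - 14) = l^2 - 5*l - 14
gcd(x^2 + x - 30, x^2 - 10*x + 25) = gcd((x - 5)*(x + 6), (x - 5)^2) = x - 5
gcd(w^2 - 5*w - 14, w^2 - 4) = w + 2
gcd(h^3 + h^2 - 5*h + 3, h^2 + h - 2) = h - 1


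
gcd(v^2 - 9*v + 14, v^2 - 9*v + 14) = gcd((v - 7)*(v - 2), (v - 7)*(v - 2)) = v^2 - 9*v + 14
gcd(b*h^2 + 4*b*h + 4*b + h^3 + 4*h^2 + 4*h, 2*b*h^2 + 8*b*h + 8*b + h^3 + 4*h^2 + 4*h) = h^2 + 4*h + 4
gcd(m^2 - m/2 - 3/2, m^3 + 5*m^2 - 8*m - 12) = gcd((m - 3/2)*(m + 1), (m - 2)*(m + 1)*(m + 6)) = m + 1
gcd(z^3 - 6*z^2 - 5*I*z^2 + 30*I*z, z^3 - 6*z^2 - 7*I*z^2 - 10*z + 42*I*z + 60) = z^2 + z*(-6 - 5*I) + 30*I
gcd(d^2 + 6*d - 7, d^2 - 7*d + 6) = d - 1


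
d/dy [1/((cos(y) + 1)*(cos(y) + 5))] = 2*(cos(y) + 3)*sin(y)/((cos(y) + 1)^2*(cos(y) + 5)^2)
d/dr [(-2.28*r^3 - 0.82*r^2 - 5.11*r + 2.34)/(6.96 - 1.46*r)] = (6.6576*r^3 - 46.4092*r^2 - 11.4144*r - 32.1492)/(2.1316*r^2 - 20.3232*r + 48.4416)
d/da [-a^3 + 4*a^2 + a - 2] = -3*a^2 + 8*a + 1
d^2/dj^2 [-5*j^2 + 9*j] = -10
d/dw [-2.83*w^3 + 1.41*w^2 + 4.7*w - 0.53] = -8.49*w^2 + 2.82*w + 4.7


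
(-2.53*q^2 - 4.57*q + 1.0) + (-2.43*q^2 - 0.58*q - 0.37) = -4.96*q^2 - 5.15*q + 0.63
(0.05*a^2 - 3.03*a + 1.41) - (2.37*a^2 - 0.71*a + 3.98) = -2.32*a^2 - 2.32*a - 2.57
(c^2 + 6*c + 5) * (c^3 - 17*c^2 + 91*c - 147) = c^5 - 11*c^4 - 6*c^3 + 314*c^2 - 427*c - 735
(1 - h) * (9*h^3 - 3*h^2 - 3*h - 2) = -9*h^4 + 12*h^3 - h - 2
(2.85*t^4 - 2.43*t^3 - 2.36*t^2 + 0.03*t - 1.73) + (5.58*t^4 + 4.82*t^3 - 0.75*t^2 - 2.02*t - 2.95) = 8.43*t^4 + 2.39*t^3 - 3.11*t^2 - 1.99*t - 4.68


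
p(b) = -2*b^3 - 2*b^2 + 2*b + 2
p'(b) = -6*b^2 - 4*b + 2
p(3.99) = -148.90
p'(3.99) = -109.48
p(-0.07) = 1.85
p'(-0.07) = 2.25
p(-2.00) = 6.00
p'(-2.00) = -14.00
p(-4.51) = 135.77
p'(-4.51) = -102.00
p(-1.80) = 3.58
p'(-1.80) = -10.24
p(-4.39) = 123.88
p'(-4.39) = -96.07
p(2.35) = -30.30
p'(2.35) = -40.54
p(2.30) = -28.31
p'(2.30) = -38.94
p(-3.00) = 32.00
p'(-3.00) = -40.00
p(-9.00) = 1280.00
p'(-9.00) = -448.00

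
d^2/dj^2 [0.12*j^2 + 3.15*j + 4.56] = 0.240000000000000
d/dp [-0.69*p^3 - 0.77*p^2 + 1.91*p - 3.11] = -2.07*p^2 - 1.54*p + 1.91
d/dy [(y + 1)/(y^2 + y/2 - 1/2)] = -4/(4*y^2 - 4*y + 1)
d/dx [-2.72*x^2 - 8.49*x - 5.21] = -5.44*x - 8.49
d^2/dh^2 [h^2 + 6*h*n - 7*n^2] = 2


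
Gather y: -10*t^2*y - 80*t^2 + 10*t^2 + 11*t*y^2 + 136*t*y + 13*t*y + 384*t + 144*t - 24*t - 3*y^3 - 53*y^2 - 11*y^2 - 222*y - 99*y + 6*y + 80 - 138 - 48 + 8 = -70*t^2 + 504*t - 3*y^3 + y^2*(11*t - 64) + y*(-10*t^2 + 149*t - 315) - 98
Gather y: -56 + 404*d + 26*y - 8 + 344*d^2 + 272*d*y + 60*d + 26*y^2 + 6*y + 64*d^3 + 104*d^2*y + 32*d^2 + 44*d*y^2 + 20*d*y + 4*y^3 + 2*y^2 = 64*d^3 + 376*d^2 + 464*d + 4*y^3 + y^2*(44*d + 28) + y*(104*d^2 + 292*d + 32) - 64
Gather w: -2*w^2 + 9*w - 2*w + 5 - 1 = -2*w^2 + 7*w + 4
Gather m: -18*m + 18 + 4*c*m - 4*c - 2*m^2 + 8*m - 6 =-4*c - 2*m^2 + m*(4*c - 10) + 12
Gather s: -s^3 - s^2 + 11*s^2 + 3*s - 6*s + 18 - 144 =-s^3 + 10*s^2 - 3*s - 126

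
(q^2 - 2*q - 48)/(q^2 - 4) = (q^2 - 2*q - 48)/(q^2 - 4)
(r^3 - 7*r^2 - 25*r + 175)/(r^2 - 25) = r - 7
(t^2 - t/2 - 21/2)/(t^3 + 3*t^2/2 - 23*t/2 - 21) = 1/(t + 2)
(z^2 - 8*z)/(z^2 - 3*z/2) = 2*(z - 8)/(2*z - 3)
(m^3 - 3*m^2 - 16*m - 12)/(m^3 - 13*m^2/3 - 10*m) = 3*(m^2 + 3*m + 2)/(m*(3*m + 5))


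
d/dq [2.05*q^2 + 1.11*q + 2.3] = 4.1*q + 1.11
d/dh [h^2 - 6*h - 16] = 2*h - 6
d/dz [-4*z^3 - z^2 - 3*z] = -12*z^2 - 2*z - 3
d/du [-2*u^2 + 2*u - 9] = 2 - 4*u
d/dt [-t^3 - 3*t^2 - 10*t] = -3*t^2 - 6*t - 10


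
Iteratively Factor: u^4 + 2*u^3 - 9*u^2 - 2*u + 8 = (u - 2)*(u^3 + 4*u^2 - u - 4) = (u - 2)*(u + 4)*(u^2 - 1) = (u - 2)*(u + 1)*(u + 4)*(u - 1)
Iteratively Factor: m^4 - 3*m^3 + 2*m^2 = (m - 1)*(m^3 - 2*m^2) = (m - 2)*(m - 1)*(m^2) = m*(m - 2)*(m - 1)*(m)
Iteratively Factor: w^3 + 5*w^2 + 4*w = (w)*(w^2 + 5*w + 4) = w*(w + 4)*(w + 1)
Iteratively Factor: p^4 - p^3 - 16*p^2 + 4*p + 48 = (p - 4)*(p^3 + 3*p^2 - 4*p - 12) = (p - 4)*(p + 3)*(p^2 - 4) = (p - 4)*(p - 2)*(p + 3)*(p + 2)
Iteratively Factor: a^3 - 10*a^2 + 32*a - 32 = (a - 2)*(a^2 - 8*a + 16) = (a - 4)*(a - 2)*(a - 4)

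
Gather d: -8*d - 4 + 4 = -8*d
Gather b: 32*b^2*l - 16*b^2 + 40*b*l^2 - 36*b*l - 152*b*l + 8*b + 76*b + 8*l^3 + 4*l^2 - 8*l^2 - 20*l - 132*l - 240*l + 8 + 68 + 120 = b^2*(32*l - 16) + b*(40*l^2 - 188*l + 84) + 8*l^3 - 4*l^2 - 392*l + 196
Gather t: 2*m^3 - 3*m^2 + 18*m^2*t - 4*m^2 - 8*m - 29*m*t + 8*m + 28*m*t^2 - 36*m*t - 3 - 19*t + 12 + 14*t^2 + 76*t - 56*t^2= 2*m^3 - 7*m^2 + t^2*(28*m - 42) + t*(18*m^2 - 65*m + 57) + 9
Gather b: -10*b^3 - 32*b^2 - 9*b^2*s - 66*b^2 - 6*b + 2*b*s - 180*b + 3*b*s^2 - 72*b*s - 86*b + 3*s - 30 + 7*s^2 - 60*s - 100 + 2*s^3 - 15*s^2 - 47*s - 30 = -10*b^3 + b^2*(-9*s - 98) + b*(3*s^2 - 70*s - 272) + 2*s^3 - 8*s^2 - 104*s - 160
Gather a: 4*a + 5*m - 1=4*a + 5*m - 1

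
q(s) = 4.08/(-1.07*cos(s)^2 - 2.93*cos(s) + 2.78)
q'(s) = 4.08*(-2.14*sin(s)*cos(s) - 2.93*sin(s))/(-1.07*cos(s)^2 - 2.93*cos(s) + 2.78)^2 = -(8.7312*cos(s) + 11.9544)*sin(s)/(1.07*cos(s)^2 + 2.93*cos(s) - 2.78)^2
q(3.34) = 0.88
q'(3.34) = 0.03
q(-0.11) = -3.43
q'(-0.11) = 1.60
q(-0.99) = 4.80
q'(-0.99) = 19.37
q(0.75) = 64.45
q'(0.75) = -3119.73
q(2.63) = 0.90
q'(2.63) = -0.10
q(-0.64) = -15.78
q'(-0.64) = 169.38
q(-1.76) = 1.24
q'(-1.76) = 0.93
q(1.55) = 1.50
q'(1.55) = -1.64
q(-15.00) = 0.93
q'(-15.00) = 0.18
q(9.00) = 0.89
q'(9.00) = -0.08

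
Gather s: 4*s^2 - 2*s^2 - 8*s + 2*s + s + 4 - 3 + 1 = 2*s^2 - 5*s + 2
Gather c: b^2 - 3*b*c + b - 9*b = b^2 - 3*b*c - 8*b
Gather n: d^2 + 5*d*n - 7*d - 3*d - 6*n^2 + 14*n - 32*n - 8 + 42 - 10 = d^2 - 10*d - 6*n^2 + n*(5*d - 18) + 24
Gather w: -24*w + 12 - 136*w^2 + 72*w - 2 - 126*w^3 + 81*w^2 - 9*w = -126*w^3 - 55*w^2 + 39*w + 10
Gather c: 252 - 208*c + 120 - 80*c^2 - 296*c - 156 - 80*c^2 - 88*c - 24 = -160*c^2 - 592*c + 192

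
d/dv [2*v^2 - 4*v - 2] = 4*v - 4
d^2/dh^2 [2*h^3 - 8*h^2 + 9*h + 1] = 12*h - 16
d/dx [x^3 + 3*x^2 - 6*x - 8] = 3*x^2 + 6*x - 6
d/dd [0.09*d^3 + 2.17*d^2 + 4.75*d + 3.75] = 0.27*d^2 + 4.34*d + 4.75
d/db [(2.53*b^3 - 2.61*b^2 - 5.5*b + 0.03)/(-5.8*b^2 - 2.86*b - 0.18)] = (-14.674*b^4 - 14.4716*b^3 - 25.8016*b^2 + 1.2876*b + 1.0758)/(33.64*b^4 + 33.176*b^3 + 10.2676*b^2 + 1.0296*b + 0.0324)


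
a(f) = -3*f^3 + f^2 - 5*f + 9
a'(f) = -9*f^2 + 2*f - 5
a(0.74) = 4.63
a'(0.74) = -8.45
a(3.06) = -82.89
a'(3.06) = -83.15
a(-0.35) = 11.00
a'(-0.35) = -6.80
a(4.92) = -348.68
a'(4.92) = -213.02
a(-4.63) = 351.35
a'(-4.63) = -207.19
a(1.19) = -0.59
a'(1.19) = -15.36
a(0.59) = 5.78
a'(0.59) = -6.95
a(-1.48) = 28.32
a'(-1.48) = -27.67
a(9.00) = -2142.00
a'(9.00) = -716.00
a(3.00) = -78.00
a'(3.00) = -80.00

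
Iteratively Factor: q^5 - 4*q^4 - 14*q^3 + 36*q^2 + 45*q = (q)*(q^4 - 4*q^3 - 14*q^2 + 36*q + 45) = q*(q + 1)*(q^3 - 5*q^2 - 9*q + 45) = q*(q + 1)*(q + 3)*(q^2 - 8*q + 15) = q*(q - 3)*(q + 1)*(q + 3)*(q - 5)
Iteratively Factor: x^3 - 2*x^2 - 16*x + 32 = (x - 4)*(x^2 + 2*x - 8) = (x - 4)*(x - 2)*(x + 4)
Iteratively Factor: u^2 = (u)*(u)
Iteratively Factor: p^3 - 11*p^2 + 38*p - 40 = (p - 5)*(p^2 - 6*p + 8) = (p - 5)*(p - 4)*(p - 2)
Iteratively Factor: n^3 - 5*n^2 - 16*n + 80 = (n - 4)*(n^2 - n - 20) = (n - 5)*(n - 4)*(n + 4)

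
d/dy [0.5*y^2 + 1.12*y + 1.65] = 1.0*y + 1.12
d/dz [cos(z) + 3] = -sin(z)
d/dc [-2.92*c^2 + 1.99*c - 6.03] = 1.99 - 5.84*c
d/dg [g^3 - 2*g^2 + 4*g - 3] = 3*g^2 - 4*g + 4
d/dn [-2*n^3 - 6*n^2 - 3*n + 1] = -6*n^2 - 12*n - 3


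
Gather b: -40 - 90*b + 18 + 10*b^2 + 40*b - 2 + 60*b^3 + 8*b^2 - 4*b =60*b^3 + 18*b^2 - 54*b - 24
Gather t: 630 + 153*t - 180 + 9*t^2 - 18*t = 9*t^2 + 135*t + 450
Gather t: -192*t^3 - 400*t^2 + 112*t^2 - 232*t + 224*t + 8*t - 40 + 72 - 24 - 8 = -192*t^3 - 288*t^2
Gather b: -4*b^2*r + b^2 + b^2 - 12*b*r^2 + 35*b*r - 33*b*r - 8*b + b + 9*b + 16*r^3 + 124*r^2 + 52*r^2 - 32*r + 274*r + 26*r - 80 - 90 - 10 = b^2*(2 - 4*r) + b*(-12*r^2 + 2*r + 2) + 16*r^3 + 176*r^2 + 268*r - 180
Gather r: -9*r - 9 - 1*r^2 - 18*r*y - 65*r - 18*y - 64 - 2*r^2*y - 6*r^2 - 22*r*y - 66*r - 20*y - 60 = r^2*(-2*y - 7) + r*(-40*y - 140) - 38*y - 133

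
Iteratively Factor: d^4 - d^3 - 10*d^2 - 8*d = (d + 2)*(d^3 - 3*d^2 - 4*d) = (d + 1)*(d + 2)*(d^2 - 4*d) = (d - 4)*(d + 1)*(d + 2)*(d)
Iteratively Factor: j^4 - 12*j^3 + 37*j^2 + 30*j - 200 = (j + 2)*(j^3 - 14*j^2 + 65*j - 100) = (j - 4)*(j + 2)*(j^2 - 10*j + 25) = (j - 5)*(j - 4)*(j + 2)*(j - 5)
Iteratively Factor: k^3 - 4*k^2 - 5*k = (k - 5)*(k^2 + k) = k*(k - 5)*(k + 1)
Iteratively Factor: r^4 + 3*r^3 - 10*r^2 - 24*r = (r)*(r^3 + 3*r^2 - 10*r - 24) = r*(r - 3)*(r^2 + 6*r + 8) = r*(r - 3)*(r + 2)*(r + 4)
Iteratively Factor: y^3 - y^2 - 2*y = (y - 2)*(y^2 + y) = y*(y - 2)*(y + 1)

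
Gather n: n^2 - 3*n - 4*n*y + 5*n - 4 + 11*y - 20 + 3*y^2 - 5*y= n^2 + n*(2 - 4*y) + 3*y^2 + 6*y - 24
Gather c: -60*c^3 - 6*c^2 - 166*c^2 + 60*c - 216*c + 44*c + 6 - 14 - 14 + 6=-60*c^3 - 172*c^2 - 112*c - 16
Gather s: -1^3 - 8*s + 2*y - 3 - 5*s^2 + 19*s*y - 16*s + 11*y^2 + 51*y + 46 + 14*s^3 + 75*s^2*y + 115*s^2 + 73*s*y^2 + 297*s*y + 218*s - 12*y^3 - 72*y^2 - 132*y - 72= 14*s^3 + s^2*(75*y + 110) + s*(73*y^2 + 316*y + 194) - 12*y^3 - 61*y^2 - 79*y - 30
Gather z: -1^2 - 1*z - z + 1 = -2*z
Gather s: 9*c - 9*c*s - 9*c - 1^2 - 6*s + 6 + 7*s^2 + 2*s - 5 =7*s^2 + s*(-9*c - 4)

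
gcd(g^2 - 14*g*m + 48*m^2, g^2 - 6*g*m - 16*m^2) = g - 8*m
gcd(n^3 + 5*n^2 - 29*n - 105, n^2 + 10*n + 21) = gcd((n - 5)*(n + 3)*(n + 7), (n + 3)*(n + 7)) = n^2 + 10*n + 21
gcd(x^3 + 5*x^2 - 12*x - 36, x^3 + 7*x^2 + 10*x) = x + 2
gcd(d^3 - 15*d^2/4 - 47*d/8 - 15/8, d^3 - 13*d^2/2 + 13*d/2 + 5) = d^2 - 9*d/2 - 5/2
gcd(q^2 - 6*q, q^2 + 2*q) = q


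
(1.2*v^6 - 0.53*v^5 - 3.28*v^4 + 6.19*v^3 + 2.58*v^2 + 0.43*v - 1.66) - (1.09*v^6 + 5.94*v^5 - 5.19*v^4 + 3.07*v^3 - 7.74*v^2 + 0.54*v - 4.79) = 0.11*v^6 - 6.47*v^5 + 1.91*v^4 + 3.12*v^3 + 10.32*v^2 - 0.11*v + 3.13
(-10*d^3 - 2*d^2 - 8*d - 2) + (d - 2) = -10*d^3 - 2*d^2 - 7*d - 4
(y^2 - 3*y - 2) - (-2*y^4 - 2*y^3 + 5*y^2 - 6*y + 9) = 2*y^4 + 2*y^3 - 4*y^2 + 3*y - 11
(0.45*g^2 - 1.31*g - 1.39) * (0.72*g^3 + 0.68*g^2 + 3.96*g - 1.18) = 0.324*g^5 - 0.6372*g^4 - 0.1096*g^3 - 6.6638*g^2 - 3.9586*g + 1.6402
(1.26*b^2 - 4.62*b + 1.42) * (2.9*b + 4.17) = 3.654*b^3 - 8.1438*b^2 - 15.1474*b + 5.9214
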